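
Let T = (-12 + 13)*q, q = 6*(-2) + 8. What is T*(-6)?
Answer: 24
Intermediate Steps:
q = -4 (q = -12 + 8 = -4)
T = -4 (T = (-12 + 13)*(-4) = 1*(-4) = -4)
T*(-6) = -4*(-6) = 24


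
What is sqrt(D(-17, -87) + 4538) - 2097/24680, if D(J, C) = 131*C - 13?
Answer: -2097/24680 + 2*I*sqrt(1718) ≈ -0.084968 + 82.898*I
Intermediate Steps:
D(J, C) = -13 + 131*C
sqrt(D(-17, -87) + 4538) - 2097/24680 = sqrt((-13 + 131*(-87)) + 4538) - 2097/24680 = sqrt((-13 - 11397) + 4538) - 2097/24680 = sqrt(-11410 + 4538) - 1*2097/24680 = sqrt(-6872) - 2097/24680 = 2*I*sqrt(1718) - 2097/24680 = -2097/24680 + 2*I*sqrt(1718)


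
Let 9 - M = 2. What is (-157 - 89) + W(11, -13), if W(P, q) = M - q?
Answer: -226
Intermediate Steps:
M = 7 (M = 9 - 1*2 = 9 - 2 = 7)
W(P, q) = 7 - q
(-157 - 89) + W(11, -13) = (-157 - 89) + (7 - 1*(-13)) = -246 + (7 + 13) = -246 + 20 = -226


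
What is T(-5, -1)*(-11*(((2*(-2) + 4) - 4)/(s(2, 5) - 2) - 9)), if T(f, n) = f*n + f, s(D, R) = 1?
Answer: 0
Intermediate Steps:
T(f, n) = f + f*n
T(-5, -1)*(-11*(((2*(-2) + 4) - 4)/(s(2, 5) - 2) - 9)) = (-5*(1 - 1))*(-11*(((2*(-2) + 4) - 4)/(1 - 2) - 9)) = (-5*0)*(-11*(((-4 + 4) - 4)/(-1) - 9)) = 0*(-11*((0 - 4)*(-1) - 9)) = 0*(-11*(-4*(-1) - 9)) = 0*(-11*(4 - 9)) = 0*(-11*(-5)) = 0*55 = 0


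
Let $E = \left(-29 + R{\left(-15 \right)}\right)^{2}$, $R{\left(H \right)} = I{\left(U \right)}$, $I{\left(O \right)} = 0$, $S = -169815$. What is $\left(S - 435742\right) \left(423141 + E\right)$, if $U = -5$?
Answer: $-256745267974$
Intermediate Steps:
$R{\left(H \right)} = 0$
$E = 841$ ($E = \left(-29 + 0\right)^{2} = \left(-29\right)^{2} = 841$)
$\left(S - 435742\right) \left(423141 + E\right) = \left(-169815 - 435742\right) \left(423141 + 841\right) = \left(-605557\right) 423982 = -256745267974$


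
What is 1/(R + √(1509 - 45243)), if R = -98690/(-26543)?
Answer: 1309764335/15410845933133 - 704530849*I*√43734/30821691866266 ≈ 8.499e-5 - 0.0047803*I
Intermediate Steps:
R = 98690/26543 (R = -98690*(-1/26543) = 98690/26543 ≈ 3.7181)
1/(R + √(1509 - 45243)) = 1/(98690/26543 + √(1509 - 45243)) = 1/(98690/26543 + √(-43734)) = 1/(98690/26543 + I*√43734)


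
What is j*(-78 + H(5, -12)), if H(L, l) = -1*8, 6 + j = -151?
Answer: 13502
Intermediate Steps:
j = -157 (j = -6 - 151 = -157)
H(L, l) = -8
j*(-78 + H(5, -12)) = -157*(-78 - 8) = -157*(-86) = 13502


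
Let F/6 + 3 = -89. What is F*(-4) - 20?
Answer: 2188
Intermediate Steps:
F = -552 (F = -18 + 6*(-89) = -18 - 534 = -552)
F*(-4) - 20 = -552*(-4) - 20 = 2208 - 20 = 2188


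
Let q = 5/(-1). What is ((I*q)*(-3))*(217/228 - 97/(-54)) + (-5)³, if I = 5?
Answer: 55475/684 ≈ 81.104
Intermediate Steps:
q = -5 (q = 5*(-1) = -5)
((I*q)*(-3))*(217/228 - 97/(-54)) + (-5)³ = ((5*(-5))*(-3))*(217/228 - 97/(-54)) + (-5)³ = (-25*(-3))*(217*(1/228) - 97*(-1/54)) - 125 = 75*(217/228 + 97/54) - 125 = 75*(5639/2052) - 125 = 140975/684 - 125 = 55475/684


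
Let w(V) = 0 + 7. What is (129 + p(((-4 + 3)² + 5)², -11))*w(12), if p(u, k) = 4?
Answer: 931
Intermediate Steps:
w(V) = 7
(129 + p(((-4 + 3)² + 5)², -11))*w(12) = (129 + 4)*7 = 133*7 = 931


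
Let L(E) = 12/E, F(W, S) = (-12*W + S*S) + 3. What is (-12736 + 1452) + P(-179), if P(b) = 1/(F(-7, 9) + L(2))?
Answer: -1963415/174 ≈ -11284.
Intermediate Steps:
F(W, S) = 3 + S² - 12*W (F(W, S) = (-12*W + S²) + 3 = (S² - 12*W) + 3 = 3 + S² - 12*W)
P(b) = 1/174 (P(b) = 1/((3 + 9² - 12*(-7)) + 12/2) = 1/((3 + 81 + 84) + 12*(½)) = 1/(168 + 6) = 1/174)
(-12736 + 1452) + P(-179) = (-12736 + 1452) + 1/174 = -11284 + 1/174 = -1963415/174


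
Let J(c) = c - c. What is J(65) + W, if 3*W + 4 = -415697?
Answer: -138567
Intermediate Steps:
W = -138567 (W = -4/3 + (1/3)*(-415697) = -4/3 - 415697/3 = -138567)
J(c) = 0
J(65) + W = 0 - 138567 = -138567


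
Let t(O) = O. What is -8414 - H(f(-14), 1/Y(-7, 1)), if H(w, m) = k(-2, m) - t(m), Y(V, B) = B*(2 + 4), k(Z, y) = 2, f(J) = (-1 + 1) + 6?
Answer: -50495/6 ≈ -8415.8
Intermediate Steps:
f(J) = 6 (f(J) = 0 + 6 = 6)
Y(V, B) = 6*B (Y(V, B) = B*6 = 6*B)
H(w, m) = 2 - m
-8414 - H(f(-14), 1/Y(-7, 1)) = -8414 - (2 - 1/(6*1)) = -8414 - (2 - 1/6) = -8414 - (2 - 1*⅙) = -8414 - (2 - ⅙) = -8414 - 1*11/6 = -8414 - 11/6 = -50495/6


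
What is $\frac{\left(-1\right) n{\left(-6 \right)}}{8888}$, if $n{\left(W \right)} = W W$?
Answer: $- \frac{9}{2222} \approx -0.0040504$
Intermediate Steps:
$n{\left(W \right)} = W^{2}$
$\frac{\left(-1\right) n{\left(-6 \right)}}{8888} = \frac{\left(-1\right) \left(-6\right)^{2}}{8888} = \left(-1\right) 36 \cdot \frac{1}{8888} = \left(-36\right) \frac{1}{8888} = - \frac{9}{2222}$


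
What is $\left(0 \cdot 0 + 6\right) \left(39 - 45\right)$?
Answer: $-36$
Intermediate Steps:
$\left(0 \cdot 0 + 6\right) \left(39 - 45\right) = \left(0 + 6\right) \left(-6\right) = 6 \left(-6\right) = -36$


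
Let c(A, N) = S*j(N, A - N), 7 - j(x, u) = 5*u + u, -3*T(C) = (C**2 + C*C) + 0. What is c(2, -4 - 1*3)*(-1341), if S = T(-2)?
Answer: -168072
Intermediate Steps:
T(C) = -2*C**2/3 (T(C) = -((C**2 + C*C) + 0)/3 = -((C**2 + C**2) + 0)/3 = -(2*C**2 + 0)/3 = -2*C**2/3)
S = -8/3 (S = -2/3*(-2)**2 = -2/3*4 = -8/3 ≈ -2.6667)
j(x, u) = 7 - 6*u (j(x, u) = 7 - (5*u + u) = 7 - 6*u)
c(A, N) = -56/3 - 16*N + 16*A (c(A, N) = -8*(7 - 6*(A - N))/3 = -8*(7 + (-6*A + 6*N))/3 = -8*(7 - 6*A + 6*N)/3 = -56/3 - 16*N + 16*A)
c(2, -4 - 1*3)*(-1341) = (-56/3 - 16*(-4 - 1*3) + 16*2)*(-1341) = (-56/3 - 16*(-4 - 3) + 32)*(-1341) = (-56/3 - 16*(-7) + 32)*(-1341) = (-56/3 + 112 + 32)*(-1341) = (376/3)*(-1341) = -168072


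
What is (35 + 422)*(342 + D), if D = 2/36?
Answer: 2813749/18 ≈ 1.5632e+5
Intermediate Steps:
D = 1/18 (D = 2*(1/36) = 1/18 ≈ 0.055556)
(35 + 422)*(342 + D) = (35 + 422)*(342 + 1/18) = 457*(6157/18) = 2813749/18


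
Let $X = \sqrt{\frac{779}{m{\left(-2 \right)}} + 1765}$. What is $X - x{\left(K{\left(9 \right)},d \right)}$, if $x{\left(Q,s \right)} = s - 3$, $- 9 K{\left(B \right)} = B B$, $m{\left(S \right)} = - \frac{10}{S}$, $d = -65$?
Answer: $68 + \frac{98 \sqrt{5}}{5} \approx 111.83$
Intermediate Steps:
$K{\left(B \right)} = - \frac{B^{2}}{9}$ ($K{\left(B \right)} = - \frac{B B}{9} = - \frac{B^{2}}{9}$)
$x{\left(Q,s \right)} = -3 + s$
$X = \frac{98 \sqrt{5}}{5}$ ($X = \sqrt{\frac{779}{\left(-10\right) \frac{1}{-2}} + 1765} = \sqrt{\frac{779}{\left(-10\right) \left(- \frac{1}{2}\right)} + 1765} = \sqrt{\frac{779}{5} + 1765} = \sqrt{\frac{9604}{5}} = \frac{98 \sqrt{5}}{5} \approx 43.827$)
$X - x{\left(K{\left(9 \right)},d \right)} = \frac{98 \sqrt{5}}{5} - \left(-3 - 65\right) = \frac{98 \sqrt{5}}{5} - -68 = \frac{98 \sqrt{5}}{5} + 68 = 68 + \frac{98 \sqrt{5}}{5}$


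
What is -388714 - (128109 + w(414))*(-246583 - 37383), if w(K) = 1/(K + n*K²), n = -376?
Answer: 1172187500679608797/32222241 ≈ 3.6378e+10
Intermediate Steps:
w(K) = 1/(K - 376*K²)
-388714 - (128109 + w(414))*(-246583 - 37383) = -388714 - (128109 + 1/(414*(1 - 376*414)))*(-246583 - 37383) = -388714 - (128109 + 1/(414*(1 - 155664)))*(-283966) = -388714 - (128109 + (1/414)/(-155663))*(-283966) = -388714 - (128109 + (1/414)*(-1/155663))*(-283966) = -388714 - (128109 - 1/64444482)*(-283966) = -388714 - 8255918144537*(-283966)/64444482 = -388714 - 1*(-1172200025915796871/32222241) = -388714 + 1172200025915796871/32222241 = 1172187500679608797/32222241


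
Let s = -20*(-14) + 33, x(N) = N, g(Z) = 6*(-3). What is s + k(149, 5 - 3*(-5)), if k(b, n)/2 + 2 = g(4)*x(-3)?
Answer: 417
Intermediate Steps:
g(Z) = -18
s = 313 (s = 280 + 33 = 313)
k(b, n) = 104 (k(b, n) = -4 + 2*(-18*(-3)) = -4 + 2*54 = -4 + 108 = 104)
s + k(149, 5 - 3*(-5)) = 313 + 104 = 417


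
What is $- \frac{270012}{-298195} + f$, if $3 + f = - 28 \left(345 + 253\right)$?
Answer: $- \frac{4993601653}{298195} \approx -16746.0$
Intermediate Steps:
$f = -16747$ ($f = -3 - 28 \left(345 + 253\right) = -3 - 16744 = -16747$)
$- \frac{270012}{-298195} + f = - \frac{270012}{-298195} - 16747 = \left(-270012\right) \left(- \frac{1}{298195}\right) - 16747 = \frac{270012}{298195} - 16747 = - \frac{4993601653}{298195}$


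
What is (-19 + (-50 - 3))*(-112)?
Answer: 8064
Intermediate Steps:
(-19 + (-50 - 3))*(-112) = (-19 - 53)*(-112) = -72*(-112) = 8064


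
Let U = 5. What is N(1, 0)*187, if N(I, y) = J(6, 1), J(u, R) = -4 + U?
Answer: 187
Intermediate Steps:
J(u, R) = 1 (J(u, R) = -4 + 5 = 1)
N(I, y) = 1
N(1, 0)*187 = 1*187 = 187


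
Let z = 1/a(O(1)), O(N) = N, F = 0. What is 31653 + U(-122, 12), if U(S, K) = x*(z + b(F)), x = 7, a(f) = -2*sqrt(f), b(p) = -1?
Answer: 63285/2 ≈ 31643.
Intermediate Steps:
z = -1/2 (z = 1/(-2*sqrt(1)) = 1/(-2*1) = 1/(-2) = -1/2 ≈ -0.50000)
U(S, K) = -21/2 (U(S, K) = 7*(-1/2 - 1) = 7*(-3/2) = -21/2)
31653 + U(-122, 12) = 31653 - 21/2 = 63285/2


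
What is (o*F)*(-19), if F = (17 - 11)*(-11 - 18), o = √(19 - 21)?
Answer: 3306*I*√2 ≈ 4675.4*I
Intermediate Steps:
o = I*√2 (o = √(-2) = I*√2 ≈ 1.4142*I)
F = -174 (F = 6*(-29) = -174)
(o*F)*(-19) = ((I*√2)*(-174))*(-19) = -174*I*√2*(-19) = 3306*I*√2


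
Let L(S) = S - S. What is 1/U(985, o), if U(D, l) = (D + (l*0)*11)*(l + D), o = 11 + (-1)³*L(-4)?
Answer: 1/981060 ≈ 1.0193e-6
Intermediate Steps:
L(S) = 0
o = 11 (o = 11 + (-1)³*0 = 11 - 1*0 = 11 + 0 = 11)
U(D, l) = D*(D + l) (U(D, l) = (D + 0*11)*(D + l) = (D + 0)*(D + l) = D*(D + l))
1/U(985, o) = 1/(985*(985 + 11)) = 1/(985*996) = 1/981060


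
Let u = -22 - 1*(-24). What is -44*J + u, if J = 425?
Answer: -18698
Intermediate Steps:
u = 2 (u = -22 + 24 = 2)
-44*J + u = -44*425 + 2 = -18700 + 2 = -18698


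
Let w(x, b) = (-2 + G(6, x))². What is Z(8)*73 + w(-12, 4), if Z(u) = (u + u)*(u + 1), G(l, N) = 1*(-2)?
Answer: 10528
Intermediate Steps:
G(l, N) = -2
Z(u) = 2*u*(1 + u) (Z(u) = (2*u)*(1 + u) = 2*u*(1 + u))
w(x, b) = 16 (w(x, b) = (-2 - 2)² = (-4)² = 16)
Z(8)*73 + w(-12, 4) = (2*8*(1 + 8))*73 + 16 = (2*8*9)*73 + 16 = 144*73 + 16 = 10512 + 16 = 10528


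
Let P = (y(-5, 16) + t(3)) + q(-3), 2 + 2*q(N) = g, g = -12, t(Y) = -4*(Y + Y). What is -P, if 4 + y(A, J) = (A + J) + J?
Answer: 8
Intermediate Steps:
t(Y) = -8*Y
q(N) = -7 (q(N) = -1 + (½)*(-12) = -1 - 6 = -7)
y(A, J) = -4 + A + 2*J (y(A, J) = -4 + ((A + J) + J) = -4 + (A + 2*J) = -4 + A + 2*J)
P = -8 (P = ((-4 - 5 + 2*16) - 8*3) - 7 = ((-4 - 5 + 32) - 24) - 7 = (23 - 24) - 7 = -1 - 7 = -8)
-P = -1*(-8) = 8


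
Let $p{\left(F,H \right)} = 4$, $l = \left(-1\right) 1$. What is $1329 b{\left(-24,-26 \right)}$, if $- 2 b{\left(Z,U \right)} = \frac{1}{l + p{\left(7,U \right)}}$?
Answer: $- \frac{443}{2} \approx -221.5$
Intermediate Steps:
$l = -1$
$b{\left(Z,U \right)} = - \frac{1}{6}$ ($b{\left(Z,U \right)} = - \frac{1}{2 \left(-1 + 4\right)} = - \frac{1}{2 \cdot 3} = \left(- \frac{1}{2}\right) \frac{1}{3} = - \frac{1}{6}$)
$1329 b{\left(-24,-26 \right)} = 1329 \left(- \frac{1}{6}\right) = - \frac{443}{2}$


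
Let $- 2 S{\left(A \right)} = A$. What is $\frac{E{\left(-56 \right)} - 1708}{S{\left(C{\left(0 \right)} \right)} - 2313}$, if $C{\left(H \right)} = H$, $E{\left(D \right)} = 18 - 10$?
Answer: $\frac{1700}{2313} \approx 0.73498$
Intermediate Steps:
$E{\left(D \right)} = 8$
$S{\left(A \right)} = - \frac{A}{2}$
$\frac{E{\left(-56 \right)} - 1708}{S{\left(C{\left(0 \right)} \right)} - 2313} = \frac{8 - 1708}{\left(- \frac{1}{2}\right) 0 - 2313} = - \frac{1700}{0 - 2313} = - \frac{1700}{-2313} = \left(-1700\right) \left(- \frac{1}{2313}\right) = \frac{1700}{2313}$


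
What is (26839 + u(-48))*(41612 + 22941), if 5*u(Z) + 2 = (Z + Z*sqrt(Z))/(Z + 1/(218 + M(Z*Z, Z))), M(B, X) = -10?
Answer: 86478988254759/49915 + 2577988608*I*sqrt(3)/49915 ≈ 1.7325e+9 + 89456.0*I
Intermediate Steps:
u(Z) = -2/5 + (Z + Z**(3/2))/(5*(1/208 + Z)) (u(Z) = -2/5 + ((Z + Z*sqrt(Z))/(Z + 1/(218 - 10)))/5 = -2/5 + ((Z + Z**(3/2))/(Z + 1/208))/5 = -2/5 + ((Z + Z**(3/2))/(1/208 + Z))/5 = -2/5 + (Z + Z**(3/2))/(5*(1/208 + Z)))
(26839 + u(-48))*(41612 + 22941) = (26839 + 2*(-1 - 104*(-48) + 104*(-48)**(3/2))/(5*(1 + 208*(-48))))*(41612 + 22941) = (26839 + 2*(-1 + 4992 + 104*(-192*I*sqrt(3)))/(5*(1 - 9984)))*64553 = (26839 + (2/5)*(-1 + 4992 - 19968*I*sqrt(3))/(-9983))*64553 = (26839 + (2/5)*(-1/9983)*(4991 - 19968*I*sqrt(3)))*64553 = (26839 + (-9982/49915 + 39936*I*sqrt(3)/49915))*64553 = (1339658703/49915 + 39936*I*sqrt(3)/49915)*64553 = 86478988254759/49915 + 2577988608*I*sqrt(3)/49915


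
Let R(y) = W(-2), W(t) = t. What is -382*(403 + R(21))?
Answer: -153182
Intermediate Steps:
R(y) = -2
-382*(403 + R(21)) = -382*(403 - 2) = -382*401 = -153182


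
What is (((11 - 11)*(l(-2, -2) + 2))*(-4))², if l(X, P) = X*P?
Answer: 0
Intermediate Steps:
l(X, P) = P*X
(((11 - 11)*(l(-2, -2) + 2))*(-4))² = (((11 - 11)*(-2*(-2) + 2))*(-4))² = ((0*(4 + 2))*(-4))² = ((0*6)*(-4))² = (0*(-4))² = 0² = 0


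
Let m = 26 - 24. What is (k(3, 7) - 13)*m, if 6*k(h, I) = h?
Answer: -25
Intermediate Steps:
m = 2
k(h, I) = h/6
(k(3, 7) - 13)*m = ((⅙)*3 - 13)*2 = (½ - 13)*2 = -25/2*2 = -25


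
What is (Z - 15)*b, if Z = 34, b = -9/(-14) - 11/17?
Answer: -19/238 ≈ -0.079832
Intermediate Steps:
b = -1/238 (b = -9*(-1/14) - 11*1/17 = 9/14 - 11/17 = -1/238 ≈ -0.0042017)
(Z - 15)*b = (34 - 15)*(-1/238) = 19*(-1/238) = -19/238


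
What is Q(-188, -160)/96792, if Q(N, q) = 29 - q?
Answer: 63/32264 ≈ 0.0019526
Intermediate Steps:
Q(-188, -160)/96792 = (29 - 1*(-160))/96792 = (29 + 160)*(1/96792) = 189*(1/96792) = 63/32264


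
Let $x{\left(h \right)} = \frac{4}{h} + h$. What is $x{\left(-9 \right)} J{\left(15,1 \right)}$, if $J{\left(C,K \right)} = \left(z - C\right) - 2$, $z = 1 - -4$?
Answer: $\frac{340}{3} \approx 113.33$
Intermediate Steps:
$z = 5$ ($z = 1 + 4 = 5$)
$x{\left(h \right)} = h + \frac{4}{h}$
$J{\left(C,K \right)} = 3 - C$ ($J{\left(C,K \right)} = \left(5 - C\right) - 2 = 3 - C$)
$x{\left(-9 \right)} J{\left(15,1 \right)} = \left(-9 + \frac{4}{-9}\right) \left(3 - 15\right) = \left(-9 + 4 \left(- \frac{1}{9}\right)\right) \left(3 - 15\right) = \left(-9 - \frac{4}{9}\right) \left(-12\right) = \left(- \frac{85}{9}\right) \left(-12\right) = \frac{340}{3}$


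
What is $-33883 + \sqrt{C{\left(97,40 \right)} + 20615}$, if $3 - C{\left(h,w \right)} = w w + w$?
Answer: $-33883 + \sqrt{18978} \approx -33745.0$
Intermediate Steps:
$C{\left(h,w \right)} = 3 - w - w^{2}$ ($C{\left(h,w \right)} = 3 - \left(w w + w\right) = 3 - \left(w^{2} + w\right) = 3 - \left(w + w^{2}\right) = 3 - w - w^{2}$)
$-33883 + \sqrt{C{\left(97,40 \right)} + 20615} = -33883 + \sqrt{\left(3 - 40 - 40^{2}\right) + 20615} = -33883 + \sqrt{\left(3 - 40 - 1600\right) + 20615} = -33883 + \sqrt{-1637 + 20615} = -33883 + \sqrt{18978}$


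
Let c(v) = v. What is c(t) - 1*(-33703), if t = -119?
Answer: 33584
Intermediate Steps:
c(t) - 1*(-33703) = -119 - 1*(-33703) = -119 + 33703 = 33584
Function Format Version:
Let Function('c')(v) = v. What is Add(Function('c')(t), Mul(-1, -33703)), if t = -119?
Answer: 33584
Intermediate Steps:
Add(Function('c')(t), Mul(-1, -33703)) = Add(-119, Mul(-1, -33703)) = Add(-119, 33703) = 33584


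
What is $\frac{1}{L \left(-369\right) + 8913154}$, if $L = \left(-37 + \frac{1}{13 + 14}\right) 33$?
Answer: $\frac{1}{9363252} \approx 1.068 \cdot 10^{-7}$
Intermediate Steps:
$L = - \frac{10978}{9}$ ($L = \left(-37 + \frac{1}{27}\right) 33 = \left(- \frac{998}{27}\right) 33 = - \frac{10978}{9} \approx -1219.8$)
$\frac{1}{L \left(-369\right) + 8913154} = \frac{1}{\left(- \frac{10978}{9}\right) \left(-369\right) + 8913154} = \frac{1}{450098 + 8913154} = \frac{1}{9363252}$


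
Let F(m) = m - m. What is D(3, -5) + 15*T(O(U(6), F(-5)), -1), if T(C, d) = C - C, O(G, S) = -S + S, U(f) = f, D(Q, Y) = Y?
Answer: -5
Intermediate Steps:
F(m) = 0
O(G, S) = 0
T(C, d) = 0
D(3, -5) + 15*T(O(U(6), F(-5)), -1) = -5 + 15*0 = -5 + 0 = -5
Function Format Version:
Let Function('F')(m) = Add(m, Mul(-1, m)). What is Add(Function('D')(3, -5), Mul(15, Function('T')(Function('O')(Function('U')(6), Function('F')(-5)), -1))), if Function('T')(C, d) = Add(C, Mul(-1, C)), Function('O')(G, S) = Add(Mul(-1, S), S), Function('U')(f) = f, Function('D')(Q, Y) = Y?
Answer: -5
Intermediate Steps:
Function('F')(m) = 0
Function('O')(G, S) = 0
Function('T')(C, d) = 0
Add(Function('D')(3, -5), Mul(15, Function('T')(Function('O')(Function('U')(6), Function('F')(-5)), -1))) = Add(-5, Mul(15, 0)) = Add(-5, 0) = -5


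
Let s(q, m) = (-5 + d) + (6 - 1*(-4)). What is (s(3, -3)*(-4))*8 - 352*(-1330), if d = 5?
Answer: 467840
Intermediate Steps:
s(q, m) = 10 (s(q, m) = (-5 + 5) + (6 - 1*(-4)) = 0 + (6 + 4) = 0 + 10 = 10)
(s(3, -3)*(-4))*8 - 352*(-1330) = (10*(-4))*8 - 352*(-1330) = -40*8 + 468160 = -320 + 468160 = 467840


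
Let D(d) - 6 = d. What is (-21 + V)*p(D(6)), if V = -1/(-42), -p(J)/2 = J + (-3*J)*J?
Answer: -17620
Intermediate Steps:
D(d) = 6 + d
p(J) = -2*J + 6*J² (p(J) = -2*(J + (-3*J)*J) = -2*(J - 3*J²) = -2*J + 6*J²)
V = 1/42 (V = -1*(-1/42) = 1/42 ≈ 0.023810)
(-21 + V)*p(D(6)) = (-21 + 1/42)*(2*(6 + 6)*(-1 + 3*(6 + 6))) = -881*12*(-1 + 3*12)/21 = -881*12*(-1 + 36)/21 = -881*12*35/21 = -881/42*840 = -17620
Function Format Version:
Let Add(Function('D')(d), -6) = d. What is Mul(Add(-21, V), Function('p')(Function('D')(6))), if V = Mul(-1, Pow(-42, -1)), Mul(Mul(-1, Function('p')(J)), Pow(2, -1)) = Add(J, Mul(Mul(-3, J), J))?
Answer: -17620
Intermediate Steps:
Function('D')(d) = Add(6, d)
Function('p')(J) = Add(Mul(-2, J), Mul(6, Pow(J, 2))) (Function('p')(J) = Mul(-2, Add(J, Mul(Mul(-3, J), J))) = Mul(-2, Add(J, Mul(-3, Pow(J, 2)))) = Add(Mul(-2, J), Mul(6, Pow(J, 2))))
V = Rational(1, 42) (V = Mul(-1, Rational(-1, 42)) = Rational(1, 42) ≈ 0.023810)
Mul(Add(-21, V), Function('p')(Function('D')(6))) = Mul(Add(-21, Rational(1, 42)), Mul(2, Add(6, 6), Add(-1, Mul(3, Add(6, 6))))) = Mul(Rational(-881, 42), Mul(2, 12, Add(-1, Mul(3, 12)))) = Mul(Rational(-881, 42), Mul(2, 12, Add(-1, 36))) = Mul(Rational(-881, 42), Mul(2, 12, 35)) = Mul(Rational(-881, 42), 840) = -17620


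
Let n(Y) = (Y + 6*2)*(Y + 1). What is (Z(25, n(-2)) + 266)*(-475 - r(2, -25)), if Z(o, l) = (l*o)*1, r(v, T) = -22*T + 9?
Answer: -16544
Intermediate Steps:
r(v, T) = 9 - 22*T
n(Y) = (1 + Y)*(12 + Y) (n(Y) = (Y + 12)*(1 + Y) = (12 + Y)*(1 + Y) = (1 + Y)*(12 + Y))
Z(o, l) = l*o
(Z(25, n(-2)) + 266)*(-475 - r(2, -25)) = ((12 + (-2)² + 13*(-2))*25 + 266)*(-475 - (9 - 22*(-25))) = ((12 + 4 - 26)*25 + 266)*(-475 - (9 + 550)) = (-10*25 + 266)*(-475 - 1*559) = (-250 + 266)*(-475 - 559) = 16*(-1034) = -16544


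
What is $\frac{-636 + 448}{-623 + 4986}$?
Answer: $- \frac{188}{4363} \approx -0.04309$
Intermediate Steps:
$\frac{-636 + 448}{-623 + 4986} = - \frac{188}{4363}$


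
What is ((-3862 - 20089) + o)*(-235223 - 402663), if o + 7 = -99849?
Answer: 78974752002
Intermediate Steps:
o = -99856 (o = -7 - 99849 = -99856)
((-3862 - 20089) + o)*(-235223 - 402663) = ((-3862 - 20089) - 99856)*(-235223 - 402663) = (-23951 - 99856)*(-637886) = -123807*(-637886) = 78974752002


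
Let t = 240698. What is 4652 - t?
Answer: -236046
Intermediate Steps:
4652 - t = 4652 - 1*240698 = 4652 - 240698 = -236046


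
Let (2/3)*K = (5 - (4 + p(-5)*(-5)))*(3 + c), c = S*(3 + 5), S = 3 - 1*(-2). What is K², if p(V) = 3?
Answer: 1065024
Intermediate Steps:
S = 5 (S = 3 + 2 = 5)
c = 40 (c = 5*(3 + 5) = 5*8 = 40)
K = 1032 (K = 3*((5 - (4 + 3*(-5)))*(3 + 40))/2 = 3*((5 - (4 - 15))*43)/2 = 3*((5 - 1*(-11))*43)/2 = 3*((5 + 11)*43)/2 = 3*(16*43)/2 = (3/2)*688 = 1032)
K² = 1032² = 1065024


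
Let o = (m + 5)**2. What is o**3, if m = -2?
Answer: 729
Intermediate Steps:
o = 9 (o = (-2 + 5)**2 = 3**2 = 9)
o**3 = 9**3 = 729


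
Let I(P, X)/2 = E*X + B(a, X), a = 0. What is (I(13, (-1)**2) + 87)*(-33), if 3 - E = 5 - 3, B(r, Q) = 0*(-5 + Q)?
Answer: -2937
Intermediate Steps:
B(r, Q) = 0
E = 1 (E = 3 - (5 - 3) = 3 - 1*2 = 3 - 2 = 1)
I(P, X) = 2*X (I(P, X) = 2*(1*X + 0) = 2*(X + 0) = 2*X)
(I(13, (-1)**2) + 87)*(-33) = (2*(-1)**2 + 87)*(-33) = (2*1 + 87)*(-33) = (2 + 87)*(-33) = 89*(-33) = -2937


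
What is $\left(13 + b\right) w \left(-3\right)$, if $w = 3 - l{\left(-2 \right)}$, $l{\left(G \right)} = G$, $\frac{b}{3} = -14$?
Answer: $435$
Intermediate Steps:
$b = -42$ ($b = 3 \left(-14\right) = -42$)
$w = 5$ ($w = 3 - -2 = 3 + 2 = 5$)
$\left(13 + b\right) w \left(-3\right) = \left(13 - 42\right) 5 \left(-3\right) = \left(-29\right) 5 \left(-3\right) = \left(-145\right) \left(-3\right) = 435$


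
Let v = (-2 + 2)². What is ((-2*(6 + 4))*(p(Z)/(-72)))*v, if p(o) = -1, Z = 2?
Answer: 0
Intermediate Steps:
v = 0 (v = 0² = 0)
((-2*(6 + 4))*(p(Z)/(-72)))*v = ((-2*(6 + 4))*(-1/(-72)))*0 = ((-2*10)*(-1*(-1/72)))*0 = -20*1/72*0 = -5/18*0 = 0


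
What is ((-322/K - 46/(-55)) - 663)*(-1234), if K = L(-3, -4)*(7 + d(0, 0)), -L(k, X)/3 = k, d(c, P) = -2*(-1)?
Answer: 3662078866/4455 ≈ 8.2202e+5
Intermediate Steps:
d(c, P) = 2
L(k, X) = -3*k
K = 81 (K = (-3*(-3))*(7 + 2) = 9*9 = 81)
((-322/K - 46/(-55)) - 663)*(-1234) = ((-322/81 - 46/(-55)) - 663)*(-1234) = ((-322*1/81 - 46*(-1/55)) - 663)*(-1234) = ((-322/81 + 46/55) - 663)*(-1234) = (-13984/4455 - 663)*(-1234) = -2967649/4455*(-1234) = 3662078866/4455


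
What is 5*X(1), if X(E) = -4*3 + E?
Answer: -55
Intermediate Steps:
X(E) = -12 + E
5*X(1) = 5*(-12 + 1) = 5*(-11) = -55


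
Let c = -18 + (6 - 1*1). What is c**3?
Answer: -2197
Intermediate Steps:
c = -13 (c = -18 + (6 - 1) = -18 + 5 = -13)
c**3 = (-13)**3 = -2197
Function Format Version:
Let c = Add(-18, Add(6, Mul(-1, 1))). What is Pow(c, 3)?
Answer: -2197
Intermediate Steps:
c = -13 (c = Add(-18, Add(6, -1)) = Add(-18, 5) = -13)
Pow(c, 3) = Pow(-13, 3) = -2197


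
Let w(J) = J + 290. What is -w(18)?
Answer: -308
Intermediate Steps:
w(J) = 290 + J
-w(18) = -(290 + 18) = -1*308 = -308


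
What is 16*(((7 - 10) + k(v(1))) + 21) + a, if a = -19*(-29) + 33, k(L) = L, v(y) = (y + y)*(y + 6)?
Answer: 1096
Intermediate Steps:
v(y) = 2*y*(6 + y) (v(y) = (2*y)*(6 + y) = 2*y*(6 + y))
a = 584 (a = 551 + 33 = 584)
16*(((7 - 10) + k(v(1))) + 21) + a = 16*(((7 - 10) + 2*1*(6 + 1)) + 21) + 584 = 16*((-3 + 2*1*7) + 21) + 584 = 16*((-3 + 14) + 21) + 584 = 16*(11 + 21) + 584 = 16*32 + 584 = 512 + 584 = 1096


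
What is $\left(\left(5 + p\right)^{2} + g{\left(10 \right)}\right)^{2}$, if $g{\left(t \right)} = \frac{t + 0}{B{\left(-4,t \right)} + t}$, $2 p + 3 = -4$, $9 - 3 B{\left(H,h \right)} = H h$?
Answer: $\frac{690561}{99856} \approx 6.9156$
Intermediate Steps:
$B{\left(H,h \right)} = 3 - \frac{H h}{3}$
$p = - \frac{7}{2}$ ($p = - \frac{3}{2} + \frac{1}{2} \left(-4\right) = - \frac{3}{2} - 2 = - \frac{7}{2} \approx -3.5$)
$g{\left(t \right)} = \frac{t}{3 + \frac{7 t}{3}}$ ($g{\left(t \right)} = \frac{t + 0}{\left(3 - - \frac{4 t}{3}\right) + t} = \frac{t}{\left(3 + \frac{4 t}{3}\right) + t} = \frac{t}{3 + \frac{7 t}{3}}$)
$\left(\left(5 + p\right)^{2} + g{\left(10 \right)}\right)^{2} = \left(\left(5 - \frac{7}{2}\right)^{2} + 3 \cdot 10 \frac{1}{9 + 7 \cdot 10}\right)^{2} = \left(\left(\frac{3}{2}\right)^{2} + 3 \cdot 10 \frac{1}{9 + 70}\right)^{2} = \left(\frac{9}{4} + 3 \cdot 10 \cdot \frac{1}{79}\right)^{2} = \left(\frac{9}{4} + \frac{30}{79}\right)^{2} = \left(\frac{831}{316}\right)^{2} = \frac{690561}{99856}$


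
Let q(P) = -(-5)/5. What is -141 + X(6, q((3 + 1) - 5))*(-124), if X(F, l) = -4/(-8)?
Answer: -203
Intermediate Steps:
q(P) = 1 (q(P) = -(-5)/5 = -1*(-1) = 1)
X(F, l) = ½ (X(F, l) = -4*(-⅛) = ½)
-141 + X(6, q((3 + 1) - 5))*(-124) = -141 + (½)*(-124) = -141 - 62 = -203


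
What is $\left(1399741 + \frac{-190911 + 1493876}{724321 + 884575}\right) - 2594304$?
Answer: $- \frac{1921926329483}{1608896} \approx -1.1946 \cdot 10^{6}$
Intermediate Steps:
$\left(1399741 + \frac{-190911 + 1493876}{724321 + 884575}\right) - 2594304 = \left(1399741 + \frac{1302965}{1608896}\right) - 2594304 = \frac{2252038998901}{1608896} - 2594304 = - \frac{1921926329483}{1608896}$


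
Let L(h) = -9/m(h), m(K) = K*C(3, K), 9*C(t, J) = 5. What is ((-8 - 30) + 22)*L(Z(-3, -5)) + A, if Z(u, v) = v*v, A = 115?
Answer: 15671/125 ≈ 125.37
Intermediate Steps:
Z(u, v) = v²
C(t, J) = 5/9 (C(t, J) = (⅑)*5 = 5/9)
m(K) = 5*K/9 (m(K) = K*(5/9) = 5*K/9)
L(h) = -81/(5*h) (L(h) = -9*9/(5*h) = -81/(5*h))
((-8 - 30) + 22)*L(Z(-3, -5)) + A = ((-8 - 30) + 22)*(-81/(5*((-5)²))) + 115 = (-38 + 22)*(-81/5/25) + 115 = -(-1296)/(5*25) + 115 = -16*(-81/125) + 115 = 1296/125 + 115 = 15671/125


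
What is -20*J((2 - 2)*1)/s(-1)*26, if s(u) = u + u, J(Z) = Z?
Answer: 0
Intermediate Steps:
s(u) = 2*u
-20*J((2 - 2)*1)/s(-1)*26 = -20*(2 - 2)*1/(2*(-1))*26 = -20*0*1/(-2)*26 = -0*(-1)/2*26 = -20*0*26 = 0*26 = 0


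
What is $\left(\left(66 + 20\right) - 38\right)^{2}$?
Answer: $2304$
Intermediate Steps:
$\left(\left(66 + 20\right) - 38\right)^{2} = \left(86 - 38\right)^{2} = 48^{2} = 2304$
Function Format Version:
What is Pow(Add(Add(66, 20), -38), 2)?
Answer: 2304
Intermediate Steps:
Pow(Add(Add(66, 20), -38), 2) = Pow(Add(86, -38), 2) = Pow(48, 2) = 2304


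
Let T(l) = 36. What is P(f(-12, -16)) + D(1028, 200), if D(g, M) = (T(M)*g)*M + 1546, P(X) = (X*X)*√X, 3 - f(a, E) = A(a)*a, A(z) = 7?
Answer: 7403146 + 7569*√87 ≈ 7.4737e+6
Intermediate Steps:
f(a, E) = 3 - 7*a
P(X) = X^(5/2) (P(X) = X²*√X = X^(5/2))
D(g, M) = 1546 + 36*M*g (D(g, M) = (36*g)*M + 1546 = 36*M*g + 1546 = 1546 + 36*M*g)
P(f(-12, -16)) + D(1028, 200) = (3 - 7*(-12))^(5/2) + (1546 + 36*200*1028) = (3 + 84)^(5/2) + (1546 + 7401600) = 87^(5/2) + 7403146 = 7569*√87 + 7403146 = 7403146 + 7569*√87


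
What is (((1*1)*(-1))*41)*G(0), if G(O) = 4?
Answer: -164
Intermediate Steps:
(((1*1)*(-1))*41)*G(0) = (((1*1)*(-1))*41)*4 = ((1*(-1))*41)*4 = -1*41*4 = -41*4 = -164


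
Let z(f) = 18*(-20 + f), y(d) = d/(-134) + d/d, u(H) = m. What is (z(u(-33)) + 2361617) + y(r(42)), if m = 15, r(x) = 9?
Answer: 316444743/134 ≈ 2.3615e+6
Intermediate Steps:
u(H) = 15
y(d) = 1 - d/134 (y(d) = d*(-1/134) + 1 = -d/134 + 1 = 1 - d/134)
z(f) = -360 + 18*f
(z(u(-33)) + 2361617) + y(r(42)) = ((-360 + 18*15) + 2361617) + (1 - 1/134*9) = ((-360 + 270) + 2361617) + (1 - 9/134) = (-90 + 2361617) + 125/134 = 2361527 + 125/134 = 316444743/134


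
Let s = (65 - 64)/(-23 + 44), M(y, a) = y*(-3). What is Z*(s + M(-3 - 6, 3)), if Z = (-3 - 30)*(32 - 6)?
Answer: -162448/7 ≈ -23207.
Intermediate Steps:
M(y, a) = -3*y
s = 1/21 ≈ 0.047619
Z = -858 (Z = -33*26 = -858)
Z*(s + M(-3 - 6, 3)) = -858*(1/21 - 3*(-3 - 6)) = -858*(1/21 - 3*(-9)) = -858*(1/21 + 27) = -858*568/21 = -162448/7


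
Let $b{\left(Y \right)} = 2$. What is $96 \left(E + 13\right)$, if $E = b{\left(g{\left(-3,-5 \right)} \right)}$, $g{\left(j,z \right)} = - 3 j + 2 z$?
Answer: $1440$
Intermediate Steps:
$E = 2$
$96 \left(E + 13\right) = 96 \left(2 + 13\right) = 96 \cdot 15 = 1440$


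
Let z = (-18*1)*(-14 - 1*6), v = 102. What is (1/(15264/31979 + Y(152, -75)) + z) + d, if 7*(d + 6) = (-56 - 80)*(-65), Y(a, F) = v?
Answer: 37090690649/22939854 ≈ 1616.9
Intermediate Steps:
Y(a, F) = 102
d = 8798/7 (d = -6 + ((-56 - 80)*(-65))/7 = -6 + (-136*(-65))/7 = -6 + (⅐)*8840 = -6 + 8840/7 = 8798/7 ≈ 1256.9)
z = 360 (z = -18*(-14 - 6) = -18*(-20) = 360)
(1/(15264/31979 + Y(152, -75)) + z) + d = (1/(15264/31979 + 102) + 360) + 8798/7 = (1/(3277122/31979) + 360) + 8798/7 = (31979/3277122 + 360) + 8798/7 = 1179795899/3277122 + 8798/7 = 37090690649/22939854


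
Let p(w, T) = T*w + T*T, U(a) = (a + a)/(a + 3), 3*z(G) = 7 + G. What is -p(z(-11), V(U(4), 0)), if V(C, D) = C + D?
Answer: 32/147 ≈ 0.21769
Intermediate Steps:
z(G) = 7/3 + G/3 (z(G) = (7 + G)/3 = 7/3 + G/3)
U(a) = 2*a/(3 + a) (U(a) = (2*a)/(3 + a) = 2*a/(3 + a))
p(w, T) = T² + T*w (p(w, T) = T*w + T² = T² + T*w)
-p(z(-11), V(U(4), 0)) = -(2*4/(3 + 4) + 0)*((2*4/(3 + 4) + 0) + (7/3 + (⅓)*(-11))) = -(2*4/7 + 0)*((2*4/7 + 0) + (7/3 - 11/3)) = -(2*4*(⅐) + 0)*((2*4*(⅐) + 0) - 4/3) = -(8/7 + 0)*((8/7 + 0) - 4/3) = -8*(8/7 - 4/3)/7 = -8*(-4)/(7*21) = -1*(-32/147) = 32/147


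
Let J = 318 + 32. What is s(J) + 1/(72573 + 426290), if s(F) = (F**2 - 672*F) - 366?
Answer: -56404443957/498863 ≈ -1.1307e+5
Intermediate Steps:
J = 350
s(F) = -366 + F**2 - 672*F
s(J) + 1/(72573 + 426290) = (-366 + 350**2 - 672*350) + 1/(72573 + 426290) = (-366 + 122500 - 235200) + 1/498863 = -113066 + 1/498863 = -56404443957/498863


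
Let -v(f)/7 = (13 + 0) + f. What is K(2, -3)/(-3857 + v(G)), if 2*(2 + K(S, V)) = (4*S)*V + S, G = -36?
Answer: 13/3696 ≈ 0.0035173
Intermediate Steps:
K(S, V) = -2 + S/2 + 2*S*V (K(S, V) = -2 + ((4*S)*V + S)/2 = -2 + (4*S*V + S)/2 = -2 + (S + 4*S*V)/2 = -2 + (S/2 + 2*S*V) = -2 + S/2 + 2*S*V)
v(f) = -91 - 7*f (v(f) = -7*((13 + 0) + f) = -7*(13 + f) = -91 - 7*f)
K(2, -3)/(-3857 + v(G)) = (-2 + (½)*2 + 2*2*(-3))/(-3857 + (-91 - 7*(-36))) = (-2 + 1 - 12)/(-3857 + (-91 + 252)) = -13/(-3857 + 161) = -13/(-3696) = -13*(-1/3696) = 13/3696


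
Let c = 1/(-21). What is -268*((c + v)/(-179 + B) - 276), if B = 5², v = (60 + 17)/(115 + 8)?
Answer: 1634641076/22099 ≈ 73969.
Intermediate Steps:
v = 77/123 ≈ 0.62602
B = 25
c = -1/21 ≈ -0.047619
-268*((c + v)/(-179 + B) - 276) = -268*((-1/21 + 77/123)/(-179 + 25) - 276) = -268*((166/287)/(-154) - 276) = -268*((166/287)*(-1/154) - 276) = -268*(-83/22099 - 276) = -268*(-6099407/22099) = 1634641076/22099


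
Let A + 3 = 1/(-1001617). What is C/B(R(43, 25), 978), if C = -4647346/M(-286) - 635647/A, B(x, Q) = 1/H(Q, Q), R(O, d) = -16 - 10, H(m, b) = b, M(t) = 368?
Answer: 792222264839685/4065388 ≈ 1.9487e+8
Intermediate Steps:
R(O, d) = -26
A = -3004852/1001617 (A = -3 + 1/(-1001617) = -3 - 1/1001617 = -3004852/1001617 ≈ -3.0000)
B(x, Q) = 1/Q
C = 1620086431165/8130776 (C = -4647346/368 - 635647/(-3004852/1001617) = -4647346*1/368 - 635647*(-1001617/3004852) = -2323673/184 + 37451461247/176756 = 1620086431165/8130776 ≈ 1.9925e+5)
C/B(R(43, 25), 978) = 1620086431165/(8130776*(1/978)) = (1620086431165/8130776)*978 = 792222264839685/4065388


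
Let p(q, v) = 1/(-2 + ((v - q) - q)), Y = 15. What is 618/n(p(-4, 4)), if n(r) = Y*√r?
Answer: 206*√10/5 ≈ 130.29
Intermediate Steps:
p(q, v) = 1/(-2 + v - 2*q) (p(q, v) = 1/(-2 + (v - 2*q)) = 1/(-2 + v - 2*q))
n(r) = 15*√r
618/n(p(-4, 4)) = 618/((15*√(-1/(2 - 1*4 + 2*(-4))))) = 618/((15*√(-1/(2 - 4 - 8)))) = 618/((15*√(-1/(-10)))) = 618/((15*√(-1*(-⅒)))) = 618/((15*√(⅒))) = 618/((15*(√10/10))) = 618/((3*√10/2)) = 618*(√10/15) = 206*√10/5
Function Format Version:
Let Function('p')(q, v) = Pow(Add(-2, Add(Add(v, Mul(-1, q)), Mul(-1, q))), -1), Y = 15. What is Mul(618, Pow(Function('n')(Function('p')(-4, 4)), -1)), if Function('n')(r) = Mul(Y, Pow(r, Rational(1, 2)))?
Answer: Mul(Rational(206, 5), Pow(10, Rational(1, 2))) ≈ 130.29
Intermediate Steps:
Function('p')(q, v) = Pow(Add(-2, v, Mul(-2, q)), -1) (Function('p')(q, v) = Pow(Add(-2, Add(v, Mul(-2, q))), -1) = Pow(Add(-2, v, Mul(-2, q)), -1))
Function('n')(r) = Mul(15, Pow(r, Rational(1, 2)))
Mul(618, Pow(Function('n')(Function('p')(-4, 4)), -1)) = Mul(618, Pow(Mul(15, Pow(Mul(-1, Pow(Add(2, Mul(-1, 4), Mul(2, -4)), -1)), Rational(1, 2))), -1)) = Mul(618, Pow(Mul(15, Pow(Mul(-1, Pow(Add(2, -4, -8), -1)), Rational(1, 2))), -1)) = Mul(618, Pow(Mul(15, Pow(Mul(-1, Pow(-10, -1)), Rational(1, 2))), -1)) = Mul(618, Pow(Mul(15, Pow(Mul(-1, Rational(-1, 10)), Rational(1, 2))), -1)) = Mul(618, Pow(Mul(15, Pow(Rational(1, 10), Rational(1, 2))), -1)) = Mul(618, Pow(Mul(15, Mul(Rational(1, 10), Pow(10, Rational(1, 2)))), -1)) = Mul(618, Pow(Mul(Rational(3, 2), Pow(10, Rational(1, 2))), -1)) = Mul(618, Mul(Rational(1, 15), Pow(10, Rational(1, 2)))) = Mul(Rational(206, 5), Pow(10, Rational(1, 2)))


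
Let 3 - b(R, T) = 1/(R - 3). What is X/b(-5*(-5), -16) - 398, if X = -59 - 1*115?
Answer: -29698/65 ≈ -456.89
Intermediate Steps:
b(R, T) = 3 - 1/(-3 + R) (b(R, T) = 3 - 1/(R - 3) = 3 - 1/(-3 + R))
X = -174 (X = -59 - 115 = -174)
X/b(-5*(-5), -16) - 398 = -174*(-3 - 5*(-5))/(-10 + 3*(-5*(-5))) - 398 = -174*(-3 + 25)/(-10 + 3*25) - 398 = -174*22/(-10 + 75) - 398 = -174/((1/22)*65) - 398 = -174/65/22 - 398 = -174*22/65 - 398 = -3828/65 - 398 = -29698/65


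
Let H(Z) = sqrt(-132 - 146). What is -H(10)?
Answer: -I*sqrt(278) ≈ -16.673*I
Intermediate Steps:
H(Z) = I*sqrt(278) (H(Z) = sqrt(-278) = I*sqrt(278))
-H(10) = -I*sqrt(278)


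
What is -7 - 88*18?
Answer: -1591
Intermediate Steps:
-7 - 88*18 = -7 - 1584 = -1591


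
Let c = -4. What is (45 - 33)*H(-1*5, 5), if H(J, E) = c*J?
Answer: 240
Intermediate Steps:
H(J, E) = -4*J
(45 - 33)*H(-1*5, 5) = (45 - 33)*(-(-4)*5) = 12*(-4*(-5)) = 12*20 = 240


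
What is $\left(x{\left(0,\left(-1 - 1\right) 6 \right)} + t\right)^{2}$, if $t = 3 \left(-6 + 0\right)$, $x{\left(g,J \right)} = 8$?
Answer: $100$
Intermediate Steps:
$t = -18$ ($t = 3 \left(-6\right) = -18$)
$\left(x{\left(0,\left(-1 - 1\right) 6 \right)} + t\right)^{2} = \left(8 - 18\right)^{2} = \left(-10\right)^{2} = 100$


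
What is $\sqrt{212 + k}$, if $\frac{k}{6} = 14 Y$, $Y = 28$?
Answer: $2 \sqrt{641} \approx 50.636$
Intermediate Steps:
$k = 2352$ ($k = 6 \cdot 14 \cdot 28 = 6 \cdot 392 = 2352$)
$\sqrt{212 + k} = \sqrt{212 + 2352} = \sqrt{2564} = 2 \sqrt{641}$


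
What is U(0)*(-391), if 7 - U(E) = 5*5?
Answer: 7038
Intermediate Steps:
U(E) = -18 (U(E) = 7 - 5*5 = 7 - 1*25 = 7 - 25 = -18)
U(0)*(-391) = -18*(-391) = 7038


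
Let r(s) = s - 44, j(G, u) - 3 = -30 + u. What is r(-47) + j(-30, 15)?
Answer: -103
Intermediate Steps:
j(G, u) = -27 + u (j(G, u) = 3 + (-30 + u) = -27 + u)
r(s) = -44 + s
r(-47) + j(-30, 15) = (-44 - 47) + (-27 + 15) = -91 - 12 = -103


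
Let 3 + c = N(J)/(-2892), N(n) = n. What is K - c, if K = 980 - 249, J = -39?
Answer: 707563/964 ≈ 733.99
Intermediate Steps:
K = 731
c = -2879/964 (c = -3 - 39/(-2892) = -3 - 39*(-1/2892) = -3 + 13/964 = -2879/964 ≈ -2.9865)
K - c = 731 - 1*(-2879/964) = 731 + 2879/964 = 707563/964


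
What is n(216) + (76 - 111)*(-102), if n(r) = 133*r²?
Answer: 6208818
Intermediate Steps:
n(216) + (76 - 111)*(-102) = 133*216² + (76 - 111)*(-102) = 133*46656 - 35*(-102) = 6205248 + 3570 = 6208818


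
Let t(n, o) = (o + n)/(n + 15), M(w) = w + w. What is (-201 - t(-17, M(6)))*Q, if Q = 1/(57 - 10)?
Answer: -407/94 ≈ -4.3298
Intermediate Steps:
M(w) = 2*w
t(n, o) = (n + o)/(15 + n)
Q = 1/47 ≈ 0.021277
(-201 - t(-17, M(6)))*Q = (-201 - (-17 + 2*6)/(15 - 17))*(1/47) = (-201 - (-17 + 12)/(-2))*(1/47) = (-201 - (-1)*(-5)/2)*(1/47) = (-201 - 1*5/2)*(1/47) = (-201 - 5/2)*(1/47) = -407/2*1/47 = -407/94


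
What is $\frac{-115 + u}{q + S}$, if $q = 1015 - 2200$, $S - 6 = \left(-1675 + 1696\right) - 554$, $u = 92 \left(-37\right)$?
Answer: $\frac{3519}{1712} \approx 2.0555$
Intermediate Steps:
$u = -3404$
$S = -527$ ($S = 6 + \left(\left(-1675 + 1696\right) - 554\right) = 6 + \left(21 - 554\right) = 6 - 533 = -527$)
$q = -1185$ ($q = 1015 - 2200 = -1185$)
$\frac{-115 + u}{q + S} = \frac{-115 - 3404}{-1185 - 527} = - \frac{3519}{-1712} = \left(-3519\right) \left(- \frac{1}{1712}\right) = \frac{3519}{1712}$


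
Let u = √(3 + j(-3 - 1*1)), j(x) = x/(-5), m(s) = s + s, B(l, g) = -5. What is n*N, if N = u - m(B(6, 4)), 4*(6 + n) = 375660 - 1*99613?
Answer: 1380115/2 + 276023*√95/20 ≈ 8.2457e+5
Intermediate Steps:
m(s) = 2*s
j(x) = -x/5 (j(x) = x*(-⅕) = -x/5)
n = 276023/4 (n = -6 + (375660 - 1*99613)/4 = -6 + (375660 - 99613)/4 = -6 + (¼)*276047 = -6 + 276047/4 = 276023/4 ≈ 69006.)
u = √95/5 (u = √(3 - (-3 - 1*1)/5) = √(3 - (-3 - 1)/5) = √(3 - ⅕*(-4)) = √(3 + ⅘) = √(19/5) = √95/5 ≈ 1.9494)
N = 10 + √95/5 (N = √95/5 - 2*(-5) = √95/5 - 1*(-10) = √95/5 + 10 = 10 + √95/5 ≈ 11.949)
n*N = 276023*(10 + √95/5)/4 = 1380115/2 + 276023*√95/20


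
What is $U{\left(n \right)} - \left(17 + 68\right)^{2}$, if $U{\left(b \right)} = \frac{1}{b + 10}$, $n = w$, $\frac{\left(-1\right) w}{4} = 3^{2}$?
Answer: $- \frac{187851}{26} \approx -7225.0$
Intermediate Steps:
$w = -36$ ($w = - 4 \cdot 3^{2} = \left(-4\right) 9 = -36$)
$n = -36$
$U{\left(b \right)} = \frac{1}{10 + b}$
$U{\left(n \right)} - \left(17 + 68\right)^{2} = \frac{1}{10 - 36} - \left(17 + 68\right)^{2} = \frac{1}{-26} - 85^{2} = - \frac{1}{26} - 7225 = - \frac{187851}{26}$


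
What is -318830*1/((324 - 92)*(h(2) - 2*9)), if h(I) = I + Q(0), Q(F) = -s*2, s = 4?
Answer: 159415/2784 ≈ 57.261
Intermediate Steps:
Q(F) = -8 (Q(F) = -1*4*2 = -4*2 = -8)
h(I) = -8 + I (h(I) = I - 8 = -8 + I)
-318830*1/((324 - 92)*(h(2) - 2*9)) = -318830*1/((324 - 92)*((-8 + 2) - 2*9)) = -318830*1/(232*(-6 - 18)) = -318830/(232*(-24)) = -318830/(-5568) = -318830*(-1/5568) = 159415/2784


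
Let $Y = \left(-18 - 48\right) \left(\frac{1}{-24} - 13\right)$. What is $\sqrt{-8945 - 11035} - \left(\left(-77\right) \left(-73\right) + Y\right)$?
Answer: $- \frac{25927}{4} + 6 i \sqrt{555} \approx -6481.8 + 141.35 i$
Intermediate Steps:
$Y = \frac{3443}{4}$ ($Y = - 66 \left(- \frac{1}{24} - 13\right) = \left(-66\right) \left(- \frac{313}{24}\right) = \frac{3443}{4} \approx 860.75$)
$\sqrt{-8945 - 11035} - \left(\left(-77\right) \left(-73\right) + Y\right) = \sqrt{-8945 - 11035} - \left(\left(-77\right) \left(-73\right) + \frac{3443}{4}\right) = \sqrt{-19980} - \left(5621 + \frac{3443}{4}\right) = 6 i \sqrt{555} - \frac{25927}{4} = - \frac{25927}{4} + 6 i \sqrt{555}$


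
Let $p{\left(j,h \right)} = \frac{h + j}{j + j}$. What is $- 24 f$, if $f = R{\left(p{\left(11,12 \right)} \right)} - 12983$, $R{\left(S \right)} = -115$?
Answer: $314352$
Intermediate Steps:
$p{\left(j,h \right)} = \frac{h + j}{2 j}$
$f = -13098$ ($f = -115 - 12983 = -13098$)
$- 24 f = \left(-24\right) \left(-13098\right) = 314352$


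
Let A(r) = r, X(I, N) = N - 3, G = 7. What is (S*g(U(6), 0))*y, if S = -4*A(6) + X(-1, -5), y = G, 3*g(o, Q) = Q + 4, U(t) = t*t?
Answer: -896/3 ≈ -298.67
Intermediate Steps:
U(t) = t**2
X(I, N) = -3 + N
g(o, Q) = 4/3 + Q/3 (g(o, Q) = (Q + 4)/3 = (4 + Q)/3 = 4/3 + Q/3)
y = 7
S = -32 (S = -4*6 + (-3 - 5) = -24 - 8 = -32)
(S*g(U(6), 0))*y = -32*(4/3 + (1/3)*0)*7 = -32*(4/3 + 0)*7 = -32*4/3*7 = -128/3*7 = -896/3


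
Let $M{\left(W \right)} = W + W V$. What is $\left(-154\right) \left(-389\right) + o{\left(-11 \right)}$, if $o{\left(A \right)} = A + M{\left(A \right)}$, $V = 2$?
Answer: $59862$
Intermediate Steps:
$M{\left(W \right)} = 3 W$ ($M{\left(W \right)} = W + W 2 = W + 2 W = 3 W$)
$o{\left(A \right)} = 4 A$ ($o{\left(A \right)} = A + 3 A = 4 A$)
$\left(-154\right) \left(-389\right) + o{\left(-11 \right)} = \left(-154\right) \left(-389\right) + 4 \left(-11\right) = 59906 - 44 = 59862$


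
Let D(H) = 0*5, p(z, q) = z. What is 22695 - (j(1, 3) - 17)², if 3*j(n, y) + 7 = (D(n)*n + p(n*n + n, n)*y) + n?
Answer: 22406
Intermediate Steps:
D(H) = 0
j(n, y) = -7/3 + n/3 + y*(n + n²)/3 (j(n, y) = -7/3 + ((0*n + (n*n + n)*y) + n)/3 = -7/3 + ((0 + (n² + n)*y) + n)/3 = -7/3 + ((0 + (n + n²)*y) + n)/3 = -7/3 + ((0 + y*(n + n²)) + n)/3 = -7/3 + (y*(n + n²) + n)/3 = -7/3 + (n + y*(n + n²))/3 = -7/3 + (n/3 + y*(n + n²)/3) = -7/3 + n/3 + y*(n + n²)/3)
22695 - (j(1, 3) - 17)² = 22695 - ((-7/3 + (⅓)*1 + (⅓)*1*3*(1 + 1)) - 17)² = 22695 - ((-7/3 + ⅓ + (⅓)*1*3*2) - 17)² = 22695 - ((-7/3 + ⅓ + 2) - 17)² = 22695 - (0 - 17)² = 22695 - 1*(-17)² = 22695 - 1*289 = 22695 - 289 = 22406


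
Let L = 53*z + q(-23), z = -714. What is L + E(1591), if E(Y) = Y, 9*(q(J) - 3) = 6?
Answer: -108742/3 ≈ -36247.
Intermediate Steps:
q(J) = 11/3 (q(J) = 3 + (1/9)*6 = 3 + 2/3 = 11/3)
L = -113515/3 (L = 53*(-714) + 11/3 = -37842 + 11/3 = -113515/3 ≈ -37838.)
L + E(1591) = -113515/3 + 1591 = -108742/3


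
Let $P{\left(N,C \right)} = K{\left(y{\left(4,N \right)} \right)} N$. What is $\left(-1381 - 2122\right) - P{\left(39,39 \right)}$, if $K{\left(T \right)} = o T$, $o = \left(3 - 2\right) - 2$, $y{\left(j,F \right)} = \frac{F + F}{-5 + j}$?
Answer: $-6545$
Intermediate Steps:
$y{\left(j,F \right)} = \frac{2 F}{-5 + j}$
$o = -1$ ($o = 1 - 2 = -1$)
$K{\left(T \right)} = - T$
$P{\left(N,C \right)} = 2 N^{2}$ ($P{\left(N,C \right)} = - \frac{2 N}{-5 + 4} N = - \frac{2 N}{-1} N = - 2 N \left(-1\right) N = - \left(-2\right) N N = 2 N N = 2 N^{2}$)
$\left(-1381 - 2122\right) - P{\left(39,39 \right)} = \left(-1381 - 2122\right) - 2 \cdot 39^{2} = -3503 - 2 \cdot 1521 = -3503 - 3042 = -6545$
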